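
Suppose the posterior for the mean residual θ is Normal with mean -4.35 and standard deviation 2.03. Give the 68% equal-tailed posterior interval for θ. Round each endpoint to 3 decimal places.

[-6.369, -2.331]

The posterior is symmetric, so the 68% equal-tailed interval is θ = -4.35 ± z·2.03 with z = 0.994.
Half-width: 0.994 × 2.03 = 2.019.
-4.35 − 2.019 = -6.369; -4.35 + 2.019 = -2.331.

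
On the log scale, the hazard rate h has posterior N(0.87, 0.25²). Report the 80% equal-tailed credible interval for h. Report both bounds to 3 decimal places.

[1.733, 3.288]

On the log scale the 80% interval is 0.87 ± 1.282 × 0.25 = [0.5496, 1.1904].
Exponentiate: [e^0.5496, e^1.1904] = [1.733, 3.288].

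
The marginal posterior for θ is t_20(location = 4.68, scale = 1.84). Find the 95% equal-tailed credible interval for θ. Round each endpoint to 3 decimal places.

[0.842, 8.518]

The t_20 distribution is symmetric; the 95% interval is 4.68 ± t·1.84 with t_{0.975,20} = 2.086.
Half-width: 2.086 × 1.84 = 3.838.
4.68 − 3.838 = 0.842; 4.68 + 3.838 = 8.518.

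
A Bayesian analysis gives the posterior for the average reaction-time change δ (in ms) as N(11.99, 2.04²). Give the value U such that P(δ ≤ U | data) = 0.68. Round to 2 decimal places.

12.94

Need U with P(δ ≤ U) = 0.68: U = 11.99 + z_{0.32}·2.04.
z = 0.468; U = 11.99 + 0.468 × 2.04 = 12.94.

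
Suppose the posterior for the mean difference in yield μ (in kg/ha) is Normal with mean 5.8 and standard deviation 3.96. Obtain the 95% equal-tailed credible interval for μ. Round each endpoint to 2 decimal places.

[-1.96, 13.56]

The posterior is symmetric, so the 95% equal-tailed interval is μ = 5.8 ± z·3.96 with z = 1.960.
Half-width: 1.960 × 3.96 = 7.76.
5.8 − 7.76 = -1.96; 5.8 + 7.76 = 13.56.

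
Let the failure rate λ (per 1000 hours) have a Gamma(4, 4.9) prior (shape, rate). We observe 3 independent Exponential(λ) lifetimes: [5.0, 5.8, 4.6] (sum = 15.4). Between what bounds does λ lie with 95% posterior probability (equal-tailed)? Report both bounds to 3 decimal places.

[0.139, 0.643]

Posterior: Gamma(4+3, 4.9+15.4) = Gamma(7, 20.3) (shape, rate).
Equal-tailed 95% interval: Gamma(7, 20.3) quantiles at 0.025 and 0.975.
Posterior mean ≈ 0.345, SD ≈ 0.130; a Normal approximation gives roughly [0.089, 0.600].
Exact: lower = 0.139; upper = 0.643.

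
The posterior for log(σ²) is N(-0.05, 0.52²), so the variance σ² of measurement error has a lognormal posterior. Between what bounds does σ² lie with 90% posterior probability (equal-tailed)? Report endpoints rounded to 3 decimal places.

On the log scale the 90% interval is -0.05 ± 1.645 × 0.52 = [-0.9053, 0.8053].
Exponentiate: [e^-0.9053, e^0.8053] = [0.404, 2.237].

[0.404, 2.237]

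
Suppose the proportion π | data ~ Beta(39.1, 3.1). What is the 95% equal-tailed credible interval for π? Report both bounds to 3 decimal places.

Posterior: Beta(39.1, 3.1).
Equal-tailed 95% interval: the 0.025 and 0.975 quantiles of Beta(39.1, 3.1).
Posterior mean ≈ 0.927, SD ≈ 0.040; a Normal approximation gives roughly [0.849, 1.004].
Exact: F⁻¹(0.025) = 0.832; F⁻¹(0.975) = 0.984.

[0.832, 0.984]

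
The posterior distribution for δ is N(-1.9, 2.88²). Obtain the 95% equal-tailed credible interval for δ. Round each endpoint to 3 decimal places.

The posterior is symmetric, so the 95% equal-tailed interval is δ = -1.9 ± z·2.88 with z = 1.960.
Half-width: 1.960 × 2.88 = 5.645.
-1.9 − 5.645 = -7.545; -1.9 + 5.645 = 3.745.

[-7.545, 3.745]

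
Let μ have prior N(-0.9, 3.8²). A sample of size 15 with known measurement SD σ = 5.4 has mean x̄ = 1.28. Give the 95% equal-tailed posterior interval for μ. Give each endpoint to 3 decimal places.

[-1.544, 3.587]

Posterior precision = 1/3.8² + 15/5.4² = 0.0693 + 0.5144 = 0.5837, so posterior SD = 1.3089.
Posterior mean = (-0.9/3.8² + 15·1.28/5.4²) / 0.5837 = 1.0213.
Interval: 1.0213 ± 1.960 × 1.3089 → [-1.544, 3.587].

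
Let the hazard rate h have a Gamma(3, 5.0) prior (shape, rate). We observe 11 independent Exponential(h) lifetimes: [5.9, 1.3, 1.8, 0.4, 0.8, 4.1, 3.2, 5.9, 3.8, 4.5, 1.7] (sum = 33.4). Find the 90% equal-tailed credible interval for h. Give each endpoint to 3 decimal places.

Posterior: Gamma(3+11, 5.0+33.4) = Gamma(14, 38.4) (shape, rate).
Equal-tailed 90% interval: Gamma(14, 38.4) quantiles at 0.05 and 0.95.
Posterior mean ≈ 0.365, SD ≈ 0.097; a Normal approximation gives roughly [0.204, 0.525].
Exact: lower = 0.220; upper = 0.538.

[0.220, 0.538]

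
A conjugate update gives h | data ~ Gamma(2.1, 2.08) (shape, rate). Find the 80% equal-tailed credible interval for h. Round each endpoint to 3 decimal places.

[0.281, 1.941]

Posterior: Gamma(shape 2.1, rate 2.08).
Equal-tailed 80% interval: Gamma(2.1, 2.08) quantiles at 0.1 and 0.9.
Posterior mean ≈ 1.010, SD ≈ 0.697; a Normal approximation gives roughly [0.117, 1.902].
Exact: lower = 0.281; upper = 1.941.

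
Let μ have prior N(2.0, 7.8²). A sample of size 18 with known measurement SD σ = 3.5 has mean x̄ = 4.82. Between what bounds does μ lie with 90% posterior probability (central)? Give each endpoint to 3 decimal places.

Posterior precision = 1/7.8² + 18/3.5² = 0.0164 + 1.4694 = 1.4858, so posterior SD = 0.8204.
Posterior mean = (2.0/7.8² + 18·4.82/3.5²) / 1.4858 = 4.7888.
Interval: 4.7888 ± 1.645 × 0.8204 → [3.439, 6.138].

[3.439, 6.138]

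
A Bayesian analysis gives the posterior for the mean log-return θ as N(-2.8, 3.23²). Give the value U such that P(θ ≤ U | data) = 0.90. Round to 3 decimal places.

1.339

Need U with P(θ ≤ U) = 0.90: U = -2.8 + z_{0.1}·3.23.
z = 1.282; U = -2.8 + 1.282 × 3.23 = 1.339.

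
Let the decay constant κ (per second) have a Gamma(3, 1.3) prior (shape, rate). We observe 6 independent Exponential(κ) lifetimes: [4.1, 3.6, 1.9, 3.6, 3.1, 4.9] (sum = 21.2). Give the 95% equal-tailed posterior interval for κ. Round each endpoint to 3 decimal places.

Posterior: Gamma(3+6, 1.3+21.2) = Gamma(9, 22.5) (shape, rate).
Equal-tailed 95% interval: Gamma(9, 22.5) quantiles at 0.025 and 0.975.
Posterior mean ≈ 0.400, SD ≈ 0.133; a Normal approximation gives roughly [0.139, 0.661].
Exact: lower = 0.183; upper = 0.701.

[0.183, 0.701]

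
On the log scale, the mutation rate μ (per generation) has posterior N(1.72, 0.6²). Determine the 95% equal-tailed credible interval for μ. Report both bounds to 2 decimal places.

[1.72, 18.10]

On the log scale the 95% interval is 1.72 ± 1.960 × 0.6 = [0.5440, 2.8960].
Exponentiate: [e^0.5440, e^2.8960] = [1.72, 18.10].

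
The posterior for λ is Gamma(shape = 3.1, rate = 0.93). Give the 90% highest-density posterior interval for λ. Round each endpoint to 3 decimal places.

[0.523, 6.053]

The posterior is unimodal and skewed, so the HPD interval has equal density at both endpoints and is the shortest 90% interval.
Solving f(0.523) = f(6.053) with F(6.053) − F(0.523) = 0.90 gives [0.523, 6.053].
For comparison, the equal-tailed interval is [0.935, 6.930]; the HPD is narrower and shifted toward the mode.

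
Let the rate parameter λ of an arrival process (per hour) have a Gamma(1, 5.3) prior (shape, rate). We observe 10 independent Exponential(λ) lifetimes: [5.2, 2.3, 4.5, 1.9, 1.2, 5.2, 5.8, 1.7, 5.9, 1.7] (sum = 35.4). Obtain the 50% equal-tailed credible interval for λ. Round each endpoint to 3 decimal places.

Posterior: Gamma(1+10, 5.3+35.4) = Gamma(11, 40.7) (shape, rate).
Equal-tailed 50% interval: Gamma(11, 40.7) quantiles at 0.25 and 0.75.
Posterior mean ≈ 0.270, SD ≈ 0.081; a Normal approximation gives roughly [0.215, 0.325].
Exact: lower = 0.212; upper = 0.320.

[0.212, 0.320]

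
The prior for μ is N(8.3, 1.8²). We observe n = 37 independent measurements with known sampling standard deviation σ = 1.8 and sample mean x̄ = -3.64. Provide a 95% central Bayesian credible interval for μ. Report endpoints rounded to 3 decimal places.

[-3.898, -2.753]

Posterior precision = 1/1.8² + 37/1.8² = 0.3086 + 11.4198 = 11.7284, so posterior SD = 0.2920.
Posterior mean = (8.3/1.8² + 37·-3.64/1.8²) / 11.7284 = -3.3258.
Interval: -3.3258 ± 1.960 × 0.2920 → [-3.898, -2.753].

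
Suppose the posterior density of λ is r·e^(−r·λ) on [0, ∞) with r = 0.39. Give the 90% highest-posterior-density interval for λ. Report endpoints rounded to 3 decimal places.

[0.000, 5.904]

The exponential density is strictly decreasing on [0, ∞), so the HPD interval is anchored at 0: [0, q] with P(λ ≤ q) = 0.90.
q = −ln(1 − 0.90) / 0.39 = 2.3026 / 0.39 = 5.904.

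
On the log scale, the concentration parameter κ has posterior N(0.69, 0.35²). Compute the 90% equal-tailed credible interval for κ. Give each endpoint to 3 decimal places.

On the log scale the 90% interval is 0.69 ± 1.645 × 0.35 = [0.1143, 1.2657].
Exponentiate: [e^0.1143, e^1.2657] = [1.121, 3.546].

[1.121, 3.546]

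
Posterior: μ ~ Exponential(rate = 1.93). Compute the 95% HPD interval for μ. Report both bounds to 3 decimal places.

[0.000, 1.552]

The exponential density is strictly decreasing on [0, ∞), so the HPD interval is anchored at 0: [0, q] with P(μ ≤ q) = 0.95.
q = −ln(1 − 0.95) / 1.93 = 2.9957 / 1.93 = 1.552.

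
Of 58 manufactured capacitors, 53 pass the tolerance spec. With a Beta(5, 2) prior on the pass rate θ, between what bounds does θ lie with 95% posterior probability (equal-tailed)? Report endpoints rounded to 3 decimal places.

[0.807, 0.955]

Posterior: Beta(5+53, 2+5) = Beta(58, 7).
Equal-tailed 95% interval: the 0.025 and 0.975 quantiles of Beta(58, 7).
Posterior mean ≈ 0.892, SD ≈ 0.038; a Normal approximation gives roughly [0.818, 0.967].
Exact: F⁻¹(0.025) = 0.807; F⁻¹(0.975) = 0.955.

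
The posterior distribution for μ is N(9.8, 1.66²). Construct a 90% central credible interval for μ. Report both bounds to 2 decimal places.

The posterior is symmetric, so the 90% equal-tailed interval is μ = 9.8 ± z·1.66 with z = 1.645.
Half-width: 1.645 × 1.66 = 2.73.
9.8 − 2.73 = 7.07; 9.8 + 2.73 = 12.53.

[7.07, 12.53]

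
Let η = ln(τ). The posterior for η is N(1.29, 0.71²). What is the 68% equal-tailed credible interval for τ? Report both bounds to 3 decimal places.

On the log scale the 68% interval is 1.29 ± 0.994 × 0.71 = [0.5839, 1.9961].
Exponentiate: [e^0.5839, e^1.9961] = [1.793, 7.360].

[1.793, 7.360]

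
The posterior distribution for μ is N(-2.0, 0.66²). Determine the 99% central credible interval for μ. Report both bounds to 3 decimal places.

The posterior is symmetric, so the 99% equal-tailed interval is μ = -2.0 ± z·0.66 with z = 2.576.
Half-width: 2.576 × 0.66 = 1.700.
-2.0 − 1.700 = -3.700; -2.0 + 1.700 = -0.300.

[-3.700, -0.300]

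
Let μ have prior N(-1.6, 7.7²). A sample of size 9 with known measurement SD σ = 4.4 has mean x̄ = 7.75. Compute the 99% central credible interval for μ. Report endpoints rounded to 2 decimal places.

Posterior precision = 1/7.7² + 9/4.4² = 0.0169 + 0.4649 = 0.4817, so posterior SD = 1.4408.
Posterior mean = (-1.6/7.7² + 9·7.75/4.4²) / 0.4817 = 7.4226.
Interval: 7.4226 ± 2.576 × 1.4408 → [3.71, 11.13].

[3.71, 11.13]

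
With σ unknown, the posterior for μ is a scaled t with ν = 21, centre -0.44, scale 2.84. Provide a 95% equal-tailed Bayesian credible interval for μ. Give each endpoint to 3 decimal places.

The t_21 distribution is symmetric; the 95% interval is -0.44 ± t·2.84 with t_{0.975,21} = 2.080.
Half-width: 2.080 × 2.84 = 5.906.
-0.44 − 5.906 = -6.346; -0.44 + 5.906 = 5.466.

[-6.346, 5.466]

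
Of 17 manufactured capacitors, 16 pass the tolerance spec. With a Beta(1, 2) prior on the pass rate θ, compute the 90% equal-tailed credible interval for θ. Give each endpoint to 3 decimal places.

Posterior: Beta(1+16, 2+1) = Beta(17, 3).
Equal-tailed 90% interval: the 0.05 and 0.95 quantiles of Beta(17, 3).
Posterior mean ≈ 0.850, SD ≈ 0.078; a Normal approximation gives roughly [0.722, 0.978].
Exact: F⁻¹(0.05) = 0.704; F⁻¹(0.95) = 0.956.

[0.704, 0.956]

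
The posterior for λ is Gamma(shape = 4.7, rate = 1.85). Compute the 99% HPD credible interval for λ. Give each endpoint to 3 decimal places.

The posterior is unimodal and skewed, so the HPD interval has equal density at both endpoints and is the shortest 99% interval.
Solving f(0.343) = f(6.101) with F(6.101) − F(0.343) = 0.99 gives [0.343, 6.101].
For comparison, the equal-tailed interval is [0.513, 6.549]; the HPD is narrower and shifted toward the mode.

[0.343, 6.101]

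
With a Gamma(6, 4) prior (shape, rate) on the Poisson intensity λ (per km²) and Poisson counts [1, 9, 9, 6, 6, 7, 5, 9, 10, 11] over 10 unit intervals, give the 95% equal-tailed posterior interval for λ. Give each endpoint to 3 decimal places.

Posterior: Gamma(6+73, 4+10) = Gamma(79, 14) (shape, rate).
Equal-tailed 95% interval: Gamma(79, 14) quantiles at 0.025 and 0.975.
Posterior mean ≈ 5.643, SD ≈ 0.635; a Normal approximation gives roughly [4.399, 6.887].
Exact: lower = 4.468; upper = 6.953.

[4.468, 6.953]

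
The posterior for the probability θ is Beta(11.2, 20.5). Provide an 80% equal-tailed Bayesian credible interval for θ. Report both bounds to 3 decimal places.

[0.247, 0.463]

Posterior: Beta(11.2, 20.5).
Equal-tailed 80% interval: the 0.1 and 0.9 quantiles of Beta(11.2, 20.5).
Posterior mean ≈ 0.353, SD ≈ 0.084; a Normal approximation gives roughly [0.246, 0.460].
Exact: F⁻¹(0.1) = 0.247; F⁻¹(0.9) = 0.463.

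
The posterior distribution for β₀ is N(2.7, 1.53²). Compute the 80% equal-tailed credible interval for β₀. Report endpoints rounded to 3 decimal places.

The posterior is symmetric, so the 80% equal-tailed interval is β₀ = 2.7 ± z·1.53 with z = 1.282.
Half-width: 1.282 × 1.53 = 1.961.
2.7 − 1.961 = 0.739; 2.7 + 1.961 = 4.661.

[0.739, 4.661]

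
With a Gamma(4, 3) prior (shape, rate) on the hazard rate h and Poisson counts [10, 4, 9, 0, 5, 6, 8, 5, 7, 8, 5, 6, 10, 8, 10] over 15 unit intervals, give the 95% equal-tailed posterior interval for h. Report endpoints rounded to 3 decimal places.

[4.771, 7.001]

Posterior: Gamma(4+101, 3+15) = Gamma(105, 18) (shape, rate).
Equal-tailed 95% interval: Gamma(105, 18) quantiles at 0.025 and 0.975.
Posterior mean ≈ 5.833, SD ≈ 0.569; a Normal approximation gives roughly [4.718, 6.949].
Exact: lower = 4.771; upper = 7.001.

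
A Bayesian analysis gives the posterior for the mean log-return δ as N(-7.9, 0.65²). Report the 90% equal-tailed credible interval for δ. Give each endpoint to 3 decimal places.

[-8.969, -6.831]

The posterior is symmetric, so the 90% equal-tailed interval is δ = -7.9 ± z·0.65 with z = 1.645.
Half-width: 1.645 × 0.65 = 1.069.
-7.9 − 1.069 = -8.969; -7.9 + 1.069 = -6.831.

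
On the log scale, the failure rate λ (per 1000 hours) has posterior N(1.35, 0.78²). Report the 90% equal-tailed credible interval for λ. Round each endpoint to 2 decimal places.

[1.07, 13.92]

On the log scale the 90% interval is 1.35 ± 1.645 × 0.78 = [0.0670, 2.6330].
Exponentiate: [e^0.0670, e^2.6330] = [1.07, 13.92].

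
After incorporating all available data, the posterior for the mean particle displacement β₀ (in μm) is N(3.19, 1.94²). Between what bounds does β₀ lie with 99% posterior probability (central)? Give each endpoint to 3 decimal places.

The posterior is symmetric, so the 99% equal-tailed interval is β₀ = 3.19 ± z·1.94 with z = 2.576.
Half-width: 2.576 × 1.94 = 4.997.
3.19 − 4.997 = -1.807; 3.19 + 4.997 = 8.187.

[-1.807, 8.187]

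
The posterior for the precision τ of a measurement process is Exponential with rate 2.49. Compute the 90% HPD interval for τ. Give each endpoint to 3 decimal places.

The exponential density is strictly decreasing on [0, ∞), so the HPD interval is anchored at 0: [0, q] with P(τ ≤ q) = 0.90.
q = −ln(1 − 0.90) / 2.49 = 2.3026 / 2.49 = 0.925.

[0.000, 0.925]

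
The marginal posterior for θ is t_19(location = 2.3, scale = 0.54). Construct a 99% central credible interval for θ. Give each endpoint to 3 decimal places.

The t_19 distribution is symmetric; the 99% interval is 2.3 ± t·0.54 with t_{0.995,19} = 2.861.
Half-width: 2.861 × 0.54 = 1.545.
2.3 − 1.545 = 0.755; 2.3 + 1.545 = 3.845.

[0.755, 3.845]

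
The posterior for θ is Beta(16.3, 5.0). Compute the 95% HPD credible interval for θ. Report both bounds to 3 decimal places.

The posterior is unimodal and skewed, so the HPD interval has equal density at both endpoints and is the shortest 95% interval.
Solving f(0.588) = f(0.928) with F(0.928) − F(0.588) = 0.95 gives [0.588, 0.928].
For comparison, the equal-tailed interval is [0.569, 0.915]; the HPD is narrower and shifted toward the mode.

[0.588, 0.928]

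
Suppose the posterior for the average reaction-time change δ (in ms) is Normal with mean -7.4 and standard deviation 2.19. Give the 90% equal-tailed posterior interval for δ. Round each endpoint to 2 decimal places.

[-11.00, -3.80]

The posterior is symmetric, so the 90% equal-tailed interval is δ = -7.4 ± z·2.19 with z = 1.645.
Half-width: 1.645 × 2.19 = 3.60.
-7.4 − 3.60 = -11.00; -7.4 + 3.60 = -3.80.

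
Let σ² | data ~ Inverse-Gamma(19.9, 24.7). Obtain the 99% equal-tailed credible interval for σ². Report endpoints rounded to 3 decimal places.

[0.743, 2.402]

Inverse-Gamma(19.9, 24.7) quantiles: F⁻¹(0.005) and F⁻¹(0.995).
Equivalently, 1/σ² ~ Gamma(19.9, rate = 24.7); invert its 0.995 and 0.005 quantiles.
Posterior mean ≈ 1.307, SD ≈ 0.309; a Normal approximation gives roughly [0.511, 2.103].
Exact: lower = 0.743; upper = 2.402.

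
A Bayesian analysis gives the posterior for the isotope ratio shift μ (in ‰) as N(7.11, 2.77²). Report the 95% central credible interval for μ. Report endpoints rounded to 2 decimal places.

The posterior is symmetric, so the 95% equal-tailed interval is μ = 7.11 ± z·2.77 with z = 1.960.
Half-width: 1.960 × 2.77 = 5.43.
7.11 − 5.43 = 1.68; 7.11 + 5.43 = 12.54.

[1.68, 12.54]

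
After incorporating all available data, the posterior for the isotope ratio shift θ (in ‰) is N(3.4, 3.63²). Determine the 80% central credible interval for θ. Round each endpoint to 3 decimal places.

[-1.252, 8.052]

The posterior is symmetric, so the 80% equal-tailed interval is θ = 3.4 ± z·3.63 with z = 1.282.
Half-width: 1.282 × 3.63 = 4.652.
3.4 − 4.652 = -1.252; 3.4 + 4.652 = 8.052.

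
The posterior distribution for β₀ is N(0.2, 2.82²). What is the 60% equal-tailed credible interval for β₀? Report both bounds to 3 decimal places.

The posterior is symmetric, so the 60% equal-tailed interval is β₀ = 0.2 ± z·2.82 with z = 0.842.
Half-width: 0.842 × 2.82 = 2.373.
0.2 − 2.373 = -2.173; 0.2 + 2.373 = 2.573.

[-2.173, 2.573]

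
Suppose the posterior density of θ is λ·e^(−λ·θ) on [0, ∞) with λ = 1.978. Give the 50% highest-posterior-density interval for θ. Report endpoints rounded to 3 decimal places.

The exponential density is strictly decreasing on [0, ∞), so the HPD interval is anchored at 0: [0, q] with P(θ ≤ q) = 0.50.
q = −ln(1 − 0.50) / 1.978 = 0.6931 / 1.978 = 0.350.

[0.000, 0.350]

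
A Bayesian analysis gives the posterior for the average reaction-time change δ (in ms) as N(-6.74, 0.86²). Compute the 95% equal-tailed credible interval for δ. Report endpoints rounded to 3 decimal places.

The posterior is symmetric, so the 95% equal-tailed interval is δ = -6.74 ± z·0.86 with z = 1.960.
Half-width: 1.960 × 0.86 = 1.686.
-6.74 − 1.686 = -8.426; -6.74 + 1.686 = -5.054.

[-8.426, -5.054]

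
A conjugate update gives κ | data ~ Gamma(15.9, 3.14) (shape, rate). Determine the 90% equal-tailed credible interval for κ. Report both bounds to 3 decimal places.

[3.171, 7.317]

Posterior: Gamma(shape 15.9, rate 3.14).
Equal-tailed 90% interval: Gamma(15.9, 3.14) quantiles at 0.05 and 0.95.
Posterior mean ≈ 5.064, SD ≈ 1.270; a Normal approximation gives roughly [2.975, 7.152].
Exact: lower = 3.171; upper = 7.317.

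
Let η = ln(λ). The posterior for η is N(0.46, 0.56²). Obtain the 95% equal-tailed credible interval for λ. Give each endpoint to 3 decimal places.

On the log scale the 95% interval is 0.46 ± 1.960 × 0.56 = [-0.6376, 1.5576].
Exponentiate: [e^-0.6376, e^1.5576] = [0.529, 4.747].

[0.529, 4.747]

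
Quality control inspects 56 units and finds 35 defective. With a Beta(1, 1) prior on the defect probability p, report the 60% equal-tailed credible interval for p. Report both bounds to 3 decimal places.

[0.567, 0.675]

Posterior: Beta(1+35, 1+21) = Beta(36, 22).
Equal-tailed 60% interval: the 0.2 and 0.8 quantiles of Beta(36, 22).
Posterior mean ≈ 0.621, SD ≈ 0.063; a Normal approximation gives roughly [0.568, 0.674].
Exact: F⁻¹(0.2) = 0.567; F⁻¹(0.8) = 0.675.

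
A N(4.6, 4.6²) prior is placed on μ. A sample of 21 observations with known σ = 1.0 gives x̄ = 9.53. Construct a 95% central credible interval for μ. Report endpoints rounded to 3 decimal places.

[9.092, 9.946]

Posterior precision = 1/4.6² + 21/1.0² = 0.0473 + 21.0000 = 21.0473, so posterior SD = 0.2180.
Posterior mean = (4.6/4.6² + 21·9.53/1.0²) / 21.0473 = 9.5189.
Interval: 9.5189 ± 1.960 × 0.2180 → [9.092, 9.946].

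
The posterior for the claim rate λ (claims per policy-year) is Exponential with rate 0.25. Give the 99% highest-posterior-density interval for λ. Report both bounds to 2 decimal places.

[0.00, 18.42]

The exponential density is strictly decreasing on [0, ∞), so the HPD interval is anchored at 0: [0, q] with P(λ ≤ q) = 0.99.
q = −ln(1 − 0.99) / 0.25 = 4.6052 / 0.25 = 18.42.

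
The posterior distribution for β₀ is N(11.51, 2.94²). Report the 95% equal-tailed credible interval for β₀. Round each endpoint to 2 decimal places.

[5.75, 17.27]

The posterior is symmetric, so the 95% equal-tailed interval is β₀ = 11.51 ± z·2.94 with z = 1.960.
Half-width: 1.960 × 2.94 = 5.76.
11.51 − 5.76 = 5.75; 11.51 + 5.76 = 17.27.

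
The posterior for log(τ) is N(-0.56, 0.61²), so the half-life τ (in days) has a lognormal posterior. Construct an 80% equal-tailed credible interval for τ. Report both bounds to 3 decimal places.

[0.261, 1.248]

On the log scale the 80% interval is -0.56 ± 1.282 × 0.61 = [-1.3417, 0.2217].
Exponentiate: [e^-1.3417, e^0.2217] = [0.261, 1.248].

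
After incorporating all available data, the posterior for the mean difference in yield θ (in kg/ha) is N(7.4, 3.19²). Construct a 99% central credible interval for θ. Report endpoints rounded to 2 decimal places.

The posterior is symmetric, so the 99% equal-tailed interval is θ = 7.4 ± z·3.19 with z = 2.576.
Half-width: 2.576 × 3.19 = 8.22.
7.4 − 8.22 = -0.82; 7.4 + 8.22 = 15.62.

[-0.82, 15.62]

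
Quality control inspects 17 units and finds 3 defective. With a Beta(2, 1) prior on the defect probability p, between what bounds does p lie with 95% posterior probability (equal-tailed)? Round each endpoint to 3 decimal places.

[0.091, 0.456]

Posterior: Beta(2+3, 1+14) = Beta(5, 15).
Equal-tailed 95% interval: the 0.025 and 0.975 quantiles of Beta(5, 15).
Posterior mean ≈ 0.250, SD ≈ 0.094; a Normal approximation gives roughly [0.065, 0.435].
Exact: F⁻¹(0.025) = 0.091; F⁻¹(0.975) = 0.456.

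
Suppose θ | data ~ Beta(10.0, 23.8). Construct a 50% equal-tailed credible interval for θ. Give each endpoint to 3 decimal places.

Posterior: Beta(10.0, 23.8).
Equal-tailed 50% interval: the 0.25 and 0.75 quantiles of Beta(10.0, 23.8).
Posterior mean ≈ 0.296, SD ≈ 0.077; a Normal approximation gives roughly [0.244, 0.348].
Exact: F⁻¹(0.25) = 0.241; F⁻¹(0.75) = 0.347.

[0.241, 0.347]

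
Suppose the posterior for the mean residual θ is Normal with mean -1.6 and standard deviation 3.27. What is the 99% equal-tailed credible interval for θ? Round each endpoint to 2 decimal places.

The posterior is symmetric, so the 99% equal-tailed interval is θ = -1.6 ± z·3.27 with z = 2.576.
Half-width: 2.576 × 3.27 = 8.42.
-1.6 − 8.42 = -10.02; -1.6 + 8.42 = 6.82.

[-10.02, 6.82]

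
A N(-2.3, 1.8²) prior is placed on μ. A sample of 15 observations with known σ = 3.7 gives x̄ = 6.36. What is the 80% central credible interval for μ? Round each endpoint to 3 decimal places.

Posterior precision = 1/1.8² + 15/3.7² = 0.3086 + 1.0957 = 1.4043, so posterior SD = 0.8438.
Posterior mean = (-2.3/1.8² + 15·6.36/3.7²) / 1.4043 = 4.4567.
Interval: 4.4567 ± 1.282 × 0.8438 → [3.375, 5.538].

[3.375, 5.538]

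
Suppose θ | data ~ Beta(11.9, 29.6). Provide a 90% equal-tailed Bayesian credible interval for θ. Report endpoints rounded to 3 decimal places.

Posterior: Beta(11.9, 29.6).
Equal-tailed 90% interval: the 0.05 and 0.95 quantiles of Beta(11.9, 29.6).
Posterior mean ≈ 0.287, SD ≈ 0.069; a Normal approximation gives roughly [0.173, 0.401].
Exact: F⁻¹(0.05) = 0.179; F⁻¹(0.95) = 0.407.

[0.179, 0.407]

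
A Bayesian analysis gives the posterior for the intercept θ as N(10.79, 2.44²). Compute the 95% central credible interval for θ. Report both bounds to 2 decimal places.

[6.01, 15.57]

The posterior is symmetric, so the 95% equal-tailed interval is θ = 10.79 ± z·2.44 with z = 1.960.
Half-width: 1.960 × 2.44 = 4.78.
10.79 − 4.78 = 6.01; 10.79 + 4.78 = 15.57.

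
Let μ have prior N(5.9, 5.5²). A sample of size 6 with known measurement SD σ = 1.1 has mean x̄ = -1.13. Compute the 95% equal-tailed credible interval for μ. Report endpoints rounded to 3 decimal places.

Posterior precision = 1/5.5² + 6/1.1² = 0.0331 + 4.9587 = 4.9917, so posterior SD = 0.4476.
Posterior mean = (5.9/5.5² + 6·-1.13/1.1²) / 4.9917 = -1.0834.
Interval: -1.0834 ± 1.960 × 0.4476 → [-1.961, -0.206].

[-1.961, -0.206]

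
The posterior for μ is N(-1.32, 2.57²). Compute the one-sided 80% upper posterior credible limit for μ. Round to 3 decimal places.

Need U with P(μ ≤ U) = 0.80: U = -1.32 + z_{0.2}·2.57.
z = 0.842; U = -1.32 + 0.842 × 2.57 = 0.843.

0.843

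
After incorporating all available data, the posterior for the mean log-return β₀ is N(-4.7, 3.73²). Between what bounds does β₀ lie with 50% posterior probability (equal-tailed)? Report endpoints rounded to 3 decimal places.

The posterior is symmetric, so the 50% equal-tailed interval is β₀ = -4.7 ± z·3.73 with z = 0.674.
Half-width: 0.674 × 3.73 = 2.516.
-4.7 − 2.516 = -7.216; -4.7 + 2.516 = -2.184.

[-7.216, -2.184]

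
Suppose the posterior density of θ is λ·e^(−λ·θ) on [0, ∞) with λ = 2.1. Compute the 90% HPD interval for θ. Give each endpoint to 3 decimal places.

The exponential density is strictly decreasing on [0, ∞), so the HPD interval is anchored at 0: [0, q] with P(θ ≤ q) = 0.90.
q = −ln(1 − 0.90) / 2.1 = 2.3026 / 2.1 = 1.096.

[0.000, 1.096]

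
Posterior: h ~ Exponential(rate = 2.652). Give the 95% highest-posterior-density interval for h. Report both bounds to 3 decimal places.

[0.000, 1.130]

The exponential density is strictly decreasing on [0, ∞), so the HPD interval is anchored at 0: [0, q] with P(h ≤ q) = 0.95.
q = −ln(1 − 0.95) / 2.652 = 2.9957 / 2.652 = 1.130.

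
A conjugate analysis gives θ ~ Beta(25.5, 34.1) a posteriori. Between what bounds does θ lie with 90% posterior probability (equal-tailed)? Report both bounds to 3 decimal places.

[0.325, 0.534]

Posterior: Beta(25.5, 34.1).
Equal-tailed 90% interval: the 0.05 and 0.95 quantiles of Beta(25.5, 34.1).
Posterior mean ≈ 0.428, SD ≈ 0.064; a Normal approximation gives roughly [0.323, 0.532].
Exact: F⁻¹(0.05) = 0.325; F⁻¹(0.95) = 0.534.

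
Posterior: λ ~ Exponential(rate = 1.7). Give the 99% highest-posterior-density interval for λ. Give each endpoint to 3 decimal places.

[0.000, 2.709]

The exponential density is strictly decreasing on [0, ∞), so the HPD interval is anchored at 0: [0, q] with P(λ ≤ q) = 0.99.
q = −ln(1 − 0.99) / 1.7 = 4.6052 / 1.7 = 2.709.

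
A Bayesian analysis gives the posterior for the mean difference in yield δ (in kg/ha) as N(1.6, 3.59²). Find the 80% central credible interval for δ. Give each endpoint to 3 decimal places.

The posterior is symmetric, so the 80% equal-tailed interval is δ = 1.6 ± z·3.59 with z = 1.282.
Half-width: 1.282 × 3.59 = 4.601.
1.6 − 4.601 = -3.001; 1.6 + 4.601 = 6.201.

[-3.001, 6.201]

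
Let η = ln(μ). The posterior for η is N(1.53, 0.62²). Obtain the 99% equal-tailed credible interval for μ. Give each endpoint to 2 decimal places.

On the log scale the 99% interval is 1.53 ± 2.576 × 0.62 = [-0.0670, 3.1270].
Exponentiate: [e^-0.0670, e^3.1270] = [0.94, 22.81].

[0.94, 22.81]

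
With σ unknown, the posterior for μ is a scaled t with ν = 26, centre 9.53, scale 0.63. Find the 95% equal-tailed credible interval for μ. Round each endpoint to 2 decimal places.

[8.24, 10.82]

The t_26 distribution is symmetric; the 95% interval is 9.53 ± t·0.63 with t_{0.975,26} = 2.056.
Half-width: 2.056 × 0.63 = 1.29.
9.53 − 1.29 = 8.24; 9.53 + 1.29 = 10.82.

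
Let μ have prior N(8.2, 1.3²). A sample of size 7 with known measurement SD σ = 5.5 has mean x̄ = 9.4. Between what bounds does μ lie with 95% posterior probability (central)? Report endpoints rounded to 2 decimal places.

[6.38, 10.70]

Posterior precision = 1/1.3² + 7/5.5² = 0.5917 + 0.2314 = 0.8231, so posterior SD = 1.1022.
Posterior mean = (8.2/1.3² + 7·9.4/5.5²) / 0.8231 = 8.5374.
Interval: 8.5374 ± 1.960 × 1.1022 → [6.38, 10.70].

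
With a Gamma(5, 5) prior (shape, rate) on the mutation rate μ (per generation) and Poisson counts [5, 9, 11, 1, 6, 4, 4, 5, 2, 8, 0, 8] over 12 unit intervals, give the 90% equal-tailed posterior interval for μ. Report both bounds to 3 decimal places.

[3.237, 4.830]

Posterior: Gamma(5+63, 5+12) = Gamma(68, 17) (shape, rate).
Equal-tailed 90% interval: Gamma(68, 17) quantiles at 0.05 and 0.95.
Posterior mean ≈ 4.000, SD ≈ 0.485; a Normal approximation gives roughly [3.202, 4.798].
Exact: lower = 3.237; upper = 4.830.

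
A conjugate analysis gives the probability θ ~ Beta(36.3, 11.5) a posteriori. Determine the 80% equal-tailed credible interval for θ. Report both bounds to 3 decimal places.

Posterior: Beta(36.3, 11.5).
Equal-tailed 80% interval: the 0.1 and 0.9 quantiles of Beta(36.3, 11.5).
Posterior mean ≈ 0.759, SD ≈ 0.061; a Normal approximation gives roughly [0.681, 0.838].
Exact: F⁻¹(0.1) = 0.678; F⁻¹(0.9) = 0.836.

[0.678, 0.836]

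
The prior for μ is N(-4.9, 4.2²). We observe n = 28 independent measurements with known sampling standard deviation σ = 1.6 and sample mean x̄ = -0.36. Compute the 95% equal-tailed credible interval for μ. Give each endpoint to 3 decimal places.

Posterior precision = 1/4.2² + 28/1.6² = 0.0567 + 10.9375 = 10.9942, so posterior SD = 0.3016.
Posterior mean = (-4.9/4.2² + 28·-0.36/1.6²) / 10.9942 = -0.3834.
Interval: -0.3834 ± 1.960 × 0.3016 → [-0.975, 0.208].

[-0.975, 0.208]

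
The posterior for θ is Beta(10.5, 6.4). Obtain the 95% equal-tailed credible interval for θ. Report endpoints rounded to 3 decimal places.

[0.386, 0.829]

Posterior: Beta(10.5, 6.4).
Equal-tailed 95% interval: the 0.025 and 0.975 quantiles of Beta(10.5, 6.4).
Posterior mean ≈ 0.621, SD ≈ 0.115; a Normal approximation gives roughly [0.397, 0.846].
Exact: F⁻¹(0.025) = 0.386; F⁻¹(0.975) = 0.829.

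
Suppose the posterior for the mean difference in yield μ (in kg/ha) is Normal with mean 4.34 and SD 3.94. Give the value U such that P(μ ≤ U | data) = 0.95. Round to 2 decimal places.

10.82

Need U with P(μ ≤ U) = 0.95: U = 4.34 + z_{0.05}·3.94.
z = 1.645; U = 4.34 + 1.645 × 3.94 = 10.82.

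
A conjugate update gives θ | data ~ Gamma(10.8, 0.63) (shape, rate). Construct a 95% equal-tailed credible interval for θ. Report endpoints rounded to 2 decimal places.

[8.49, 28.78]

Posterior: Gamma(shape 10.8, rate 0.63).
Equal-tailed 95% interval: Gamma(10.8, 0.63) quantiles at 0.025 and 0.975.
Posterior mean ≈ 17.14, SD ≈ 5.22; a Normal approximation gives roughly [6.92, 27.37].
Exact: lower = 8.49; upper = 28.78.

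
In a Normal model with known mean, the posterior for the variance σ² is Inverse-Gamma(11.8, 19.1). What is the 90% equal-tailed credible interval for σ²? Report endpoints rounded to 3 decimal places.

Inverse-Gamma(11.8, 19.1) quantiles: F⁻¹(0.05) and F⁻¹(0.95).
Equivalently, 1/σ² ~ Gamma(11.8, rate = 19.1); invert its 0.95 and 0.05 quantiles.
Posterior mean ≈ 1.769, SD ≈ 0.565; a Normal approximation gives roughly [0.839, 2.698].
Exact: lower = 1.064; upper = 2.820.

[1.064, 2.820]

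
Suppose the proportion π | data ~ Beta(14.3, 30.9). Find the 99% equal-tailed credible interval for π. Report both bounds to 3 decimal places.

Posterior: Beta(14.3, 30.9).
Equal-tailed 99% interval: the 0.005 and 0.995 quantiles of Beta(14.3, 30.9).
Posterior mean ≈ 0.316, SD ≈ 0.068; a Normal approximation gives roughly [0.140, 0.493].
Exact: F⁻¹(0.005) = 0.159; F⁻¹(0.995) = 0.504.

[0.159, 0.504]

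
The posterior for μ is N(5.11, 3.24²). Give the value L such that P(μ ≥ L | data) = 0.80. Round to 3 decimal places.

Need L with P(μ ≥ L) = 0.80: L = 5.11 − z_{0.2}·3.24.
z = 0.842; L = 5.11 − 0.842 × 3.24 = 2.383.

2.383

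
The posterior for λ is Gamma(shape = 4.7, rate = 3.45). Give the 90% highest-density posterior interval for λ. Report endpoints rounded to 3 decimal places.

[0.386, 2.301]

The posterior is unimodal and skewed, so the HPD interval has equal density at both endpoints and is the shortest 90% interval.
Solving f(0.386) = f(2.301) with F(2.301) − F(0.386) = 0.90 gives [0.386, 2.301].
For comparison, the equal-tailed interval is [0.517, 2.533]; the HPD is narrower and shifted toward the mode.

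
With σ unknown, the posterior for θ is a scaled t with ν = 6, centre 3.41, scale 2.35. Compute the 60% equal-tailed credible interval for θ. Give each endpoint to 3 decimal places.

[1.282, 5.538]

The t_6 distribution is symmetric; the 60% interval is 3.41 ± t·2.35 with t_{0.8,6} = 0.906.
Half-width: 0.906 × 2.35 = 2.128.
3.41 − 2.128 = 1.282; 3.41 + 2.128 = 5.538.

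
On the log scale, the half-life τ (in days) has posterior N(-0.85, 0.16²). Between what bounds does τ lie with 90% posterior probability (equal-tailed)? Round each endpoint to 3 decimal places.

On the log scale the 90% interval is -0.85 ± 1.645 × 0.16 = [-1.1132, -0.5868].
Exponentiate: [e^-1.1132, e^-0.5868] = [0.329, 0.556].

[0.329, 0.556]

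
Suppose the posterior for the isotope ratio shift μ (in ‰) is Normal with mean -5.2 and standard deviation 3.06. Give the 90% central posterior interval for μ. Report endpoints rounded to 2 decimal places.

The posterior is symmetric, so the 90% equal-tailed interval is μ = -5.2 ± z·3.06 with z = 1.645.
Half-width: 1.645 × 3.06 = 5.03.
-5.2 − 5.03 = -10.23; -5.2 + 5.03 = -0.17.

[-10.23, -0.17]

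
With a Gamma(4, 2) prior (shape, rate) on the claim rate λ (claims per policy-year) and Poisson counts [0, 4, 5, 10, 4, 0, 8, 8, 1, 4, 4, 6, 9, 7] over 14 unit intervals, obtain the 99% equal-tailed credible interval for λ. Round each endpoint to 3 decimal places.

Posterior: Gamma(4+70, 2+14) = Gamma(74, 16) (shape, rate).
Equal-tailed 99% interval: Gamma(74, 16) quantiles at 0.005 and 0.995.
Posterior mean ≈ 4.625, SD ≈ 0.538; a Normal approximation gives roughly [3.240, 6.010].
Exact: lower = 3.358; upper = 6.127.

[3.358, 6.127]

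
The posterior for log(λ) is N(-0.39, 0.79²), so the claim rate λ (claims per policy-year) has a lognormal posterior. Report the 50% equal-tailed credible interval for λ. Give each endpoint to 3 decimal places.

On the log scale the 50% interval is -0.39 ± 0.674 × 0.79 = [-0.9228, 0.1428].
Exponentiate: [e^-0.9228, e^0.1428] = [0.397, 1.154].

[0.397, 1.154]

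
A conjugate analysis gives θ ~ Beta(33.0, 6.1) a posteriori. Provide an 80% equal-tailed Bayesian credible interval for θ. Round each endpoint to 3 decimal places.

Posterior: Beta(33.0, 6.1).
Equal-tailed 80% interval: the 0.1 and 0.9 quantiles of Beta(33.0, 6.1).
Posterior mean ≈ 0.844, SD ≈ 0.057; a Normal approximation gives roughly [0.771, 0.917].
Exact: F⁻¹(0.1) = 0.767; F⁻¹(0.9) = 0.913.

[0.767, 0.913]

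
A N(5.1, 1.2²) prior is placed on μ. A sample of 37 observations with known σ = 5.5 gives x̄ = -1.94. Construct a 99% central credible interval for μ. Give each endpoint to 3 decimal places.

Posterior precision = 1/1.2² + 37/5.5² = 0.6944 + 1.2231 = 1.9176, so posterior SD = 0.7221.
Posterior mean = (5.1/1.2² + 37·-1.94/5.5²) / 1.9176 = 0.6095.
Interval: 0.6095 ± 2.576 × 0.7221 → [-1.251, 2.470].

[-1.251, 2.470]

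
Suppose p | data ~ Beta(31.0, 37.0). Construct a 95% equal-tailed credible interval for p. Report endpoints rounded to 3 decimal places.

[0.340, 0.574]

Posterior: Beta(31.0, 37.0).
Equal-tailed 95% interval: the 0.025 and 0.975 quantiles of Beta(31.0, 37.0).
Posterior mean ≈ 0.456, SD ≈ 0.060; a Normal approximation gives roughly [0.338, 0.573].
Exact: F⁻¹(0.025) = 0.340; F⁻¹(0.975) = 0.574.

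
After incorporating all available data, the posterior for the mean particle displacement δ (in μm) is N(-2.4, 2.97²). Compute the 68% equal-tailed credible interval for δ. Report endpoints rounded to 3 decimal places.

The posterior is symmetric, so the 68% equal-tailed interval is δ = -2.4 ± z·2.97 with z = 0.994.
Half-width: 0.994 × 2.97 = 2.954.
-2.4 − 2.954 = -5.354; -2.4 + 2.954 = 0.554.

[-5.354, 0.554]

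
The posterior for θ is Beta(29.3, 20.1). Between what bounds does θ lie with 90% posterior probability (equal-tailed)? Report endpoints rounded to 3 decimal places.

Posterior: Beta(29.3, 20.1).
Equal-tailed 90% interval: the 0.05 and 0.95 quantiles of Beta(29.3, 20.1).
Posterior mean ≈ 0.593, SD ≈ 0.069; a Normal approximation gives roughly [0.479, 0.707].
Exact: F⁻¹(0.05) = 0.477; F⁻¹(0.95) = 0.705.

[0.477, 0.705]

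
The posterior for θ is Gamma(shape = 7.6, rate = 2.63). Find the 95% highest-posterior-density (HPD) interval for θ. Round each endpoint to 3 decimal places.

The posterior is unimodal and skewed, so the HPD interval has equal density at both endpoints and is the shortest 95% interval.
Solving f(1.035) = f(4.976) with F(4.976) − F(1.035) = 0.95 gives [1.035, 4.976].
For comparison, the equal-tailed interval is [1.215, 5.278]; the HPD is narrower and shifted toward the mode.

[1.035, 4.976]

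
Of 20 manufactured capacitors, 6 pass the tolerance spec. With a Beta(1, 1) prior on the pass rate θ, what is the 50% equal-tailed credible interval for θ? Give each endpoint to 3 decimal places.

Posterior: Beta(1+6, 1+14) = Beta(7, 15).
Equal-tailed 50% interval: the 0.25 and 0.75 quantiles of Beta(7, 15).
Posterior mean ≈ 0.318, SD ≈ 0.097; a Normal approximation gives roughly [0.253, 0.384].
Exact: F⁻¹(0.25) = 0.248; F⁻¹(0.75) = 0.382.

[0.248, 0.382]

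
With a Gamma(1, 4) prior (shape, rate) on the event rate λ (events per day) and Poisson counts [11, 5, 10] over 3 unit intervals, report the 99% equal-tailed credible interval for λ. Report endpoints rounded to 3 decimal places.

Posterior: Gamma(1+26, 4+3) = Gamma(27, 7) (shape, rate).
Equal-tailed 99% interval: Gamma(27, 7) quantiles at 0.005 and 0.995.
Posterior mean ≈ 3.857, SD ≈ 0.742; a Normal approximation gives roughly [1.945, 5.769].
Exact: lower = 2.213; upper = 6.036.

[2.213, 6.036]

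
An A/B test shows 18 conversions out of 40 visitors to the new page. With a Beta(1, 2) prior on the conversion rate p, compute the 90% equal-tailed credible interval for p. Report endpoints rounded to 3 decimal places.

[0.320, 0.567]

Posterior: Beta(1+18, 2+22) = Beta(19, 24).
Equal-tailed 90% interval: the 0.05 and 0.95 quantiles of Beta(19, 24).
Posterior mean ≈ 0.442, SD ≈ 0.075; a Normal approximation gives roughly [0.319, 0.565].
Exact: F⁻¹(0.05) = 0.320; F⁻¹(0.95) = 0.567.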